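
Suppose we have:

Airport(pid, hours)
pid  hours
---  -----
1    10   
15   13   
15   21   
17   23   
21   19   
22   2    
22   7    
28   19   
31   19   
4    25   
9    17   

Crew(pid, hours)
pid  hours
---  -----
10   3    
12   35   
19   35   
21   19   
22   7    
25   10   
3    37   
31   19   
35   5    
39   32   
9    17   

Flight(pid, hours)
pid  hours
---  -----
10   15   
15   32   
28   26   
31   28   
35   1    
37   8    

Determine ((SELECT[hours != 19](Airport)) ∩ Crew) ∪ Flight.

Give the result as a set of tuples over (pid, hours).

Filtering on hours != 19 leaves {(1, 10), (15, 13), (15, 21), (17, 23), (22, 2), (22, 7), (4, 25), (9, 17)}.
Set intersection of the two operands is {(22, 7), (9, 17)}.
Set union of the two operands is {(10, 15), (15, 32), (22, 7), (28, 26), (31, 28), (35, 1), (37, 8), (9, 17)}.

{(10, 15), (15, 32), (22, 7), (28, 26), (31, 28), (35, 1), (37, 8), (9, 17)}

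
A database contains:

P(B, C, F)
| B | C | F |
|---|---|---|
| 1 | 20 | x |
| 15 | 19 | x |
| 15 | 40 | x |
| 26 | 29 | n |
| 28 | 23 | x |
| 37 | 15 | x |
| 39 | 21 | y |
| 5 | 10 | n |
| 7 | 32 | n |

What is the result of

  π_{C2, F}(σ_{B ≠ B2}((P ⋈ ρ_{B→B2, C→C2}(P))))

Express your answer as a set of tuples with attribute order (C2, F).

{(10, n), (15, x), (19, x), (20, x), (23, x), (29, n), (32, n), (40, x)}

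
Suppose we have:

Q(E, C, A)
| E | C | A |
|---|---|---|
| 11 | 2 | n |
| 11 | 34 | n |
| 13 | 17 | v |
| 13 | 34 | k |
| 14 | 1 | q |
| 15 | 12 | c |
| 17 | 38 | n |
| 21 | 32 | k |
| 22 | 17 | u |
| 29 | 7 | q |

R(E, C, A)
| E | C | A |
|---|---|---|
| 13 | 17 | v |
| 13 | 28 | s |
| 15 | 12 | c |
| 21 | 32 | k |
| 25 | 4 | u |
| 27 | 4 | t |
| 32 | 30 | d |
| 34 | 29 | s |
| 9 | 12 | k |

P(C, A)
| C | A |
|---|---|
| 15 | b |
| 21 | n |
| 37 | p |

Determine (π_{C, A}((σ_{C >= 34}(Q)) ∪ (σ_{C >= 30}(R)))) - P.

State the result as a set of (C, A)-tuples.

Selection C >= 34: {(11, 34, n), (13, 34, k), (17, 38, n)}
Selection C >= 30: {(21, 32, k), (32, 30, d)}
Union: {(11, 34, n), (13, 34, k), (17, 38, n)} with {(21, 32, k), (32, 30, d)} → {(11, 34, n), (13, 34, k), (17, 38, n), (21, 32, k), (32, 30, d)}
Projecting to C, A: {(30, d), (32, k), (34, k), (34, n), (38, n)}
Difference: {(30, d), (32, k), (34, k), (34, n), (38, n)} with {(15, b), (21, n), (37, p)} → {(30, d), (32, k), (34, k), (34, n), (38, n)}

{(30, d), (32, k), (34, k), (34, n), (38, n)}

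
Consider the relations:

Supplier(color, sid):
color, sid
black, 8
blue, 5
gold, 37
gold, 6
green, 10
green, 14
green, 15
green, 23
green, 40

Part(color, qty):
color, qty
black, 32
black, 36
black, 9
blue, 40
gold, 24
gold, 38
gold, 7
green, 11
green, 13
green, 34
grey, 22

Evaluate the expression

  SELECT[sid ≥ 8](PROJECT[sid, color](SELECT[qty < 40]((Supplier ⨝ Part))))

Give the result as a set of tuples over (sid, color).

Supplier ⋈ Part (natural join on color): {(black, 8, 32), (black, 8, 36), (black, 8, 9), (blue, 5, 40), (gold, 37, 24), (gold, 37, 38), (gold, 37, 7), (gold, 6, 24), (gold, 6, 38), (gold, 6, 7), (green, 10, 11), (green, 10, 13), (green, 10, 34), (green, 14, 11), (green, 14, 13), (green, 14, 34), (green, 15, 11), (green, 15, 13), (green, 15, 34), (green, 23, 11), (green, 23, 13), (green, 23, 34), (green, 40, 11), (green, 40, 13), (green, 40, 34)}
Filtering on qty < 40 leaves {(black, 8, 32), (black, 8, 36), (black, 8, 9), (gold, 37, 24), (gold, 37, 38), (gold, 37, 7), (gold, 6, 24), (gold, 6, 38), (gold, 6, 7), (green, 10, 11), (green, 10, 13), (green, 10, 34), (green, 14, 11), (green, 14, 13), (green, 14, 34), (green, 15, 11), (green, 15, 13), (green, 15, 34), (green, 23, 11), (green, 23, 13), (green, 23, 34), (green, 40, 11), (green, 40, 13), (green, 40, 34)}.
Keep only column(s) sid, color (16 duplicate(s) eliminated): {(10, green), (14, green), (15, green), (23, green), (37, gold), (40, green), (6, gold), (8, black)}
Filtering on sid ≥ 8 leaves {(10, green), (14, green), (15, green), (23, green), (37, gold), (40, green), (8, black)}.

{(10, green), (14, green), (15, green), (23, green), (37, gold), (40, green), (8, black)}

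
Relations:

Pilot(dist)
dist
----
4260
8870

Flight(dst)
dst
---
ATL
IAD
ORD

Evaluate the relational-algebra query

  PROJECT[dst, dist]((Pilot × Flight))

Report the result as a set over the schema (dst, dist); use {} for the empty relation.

{(ATL, 4260), (ATL, 8870), (IAD, 4260), (IAD, 8870), (ORD, 4260), (ORD, 8870)}

Pilot × Flight: Cartesian product, 2·3 = 6 tuples over (dist, dst).
Projecting to dst, dist: {(ATL, 4260), (ATL, 8870), (IAD, 4260), (IAD, 8870), (ORD, 4260), (ORD, 8870)}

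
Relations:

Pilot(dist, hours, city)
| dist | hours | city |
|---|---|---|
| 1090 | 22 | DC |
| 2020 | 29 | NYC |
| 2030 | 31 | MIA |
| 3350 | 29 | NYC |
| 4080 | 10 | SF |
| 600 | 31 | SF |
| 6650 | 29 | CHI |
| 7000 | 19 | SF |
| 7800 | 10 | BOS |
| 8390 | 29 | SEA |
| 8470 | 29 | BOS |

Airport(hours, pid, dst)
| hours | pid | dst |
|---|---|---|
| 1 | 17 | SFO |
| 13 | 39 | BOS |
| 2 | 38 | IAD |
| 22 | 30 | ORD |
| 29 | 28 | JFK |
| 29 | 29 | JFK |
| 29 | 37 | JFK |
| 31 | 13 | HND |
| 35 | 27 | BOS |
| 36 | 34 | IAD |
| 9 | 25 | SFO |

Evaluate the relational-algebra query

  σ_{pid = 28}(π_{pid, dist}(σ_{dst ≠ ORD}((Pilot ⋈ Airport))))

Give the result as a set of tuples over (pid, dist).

{(28, 2020), (28, 3350), (28, 6650), (28, 8390), (28, 8470)}

Joining Pilot and Airport on hours yields {(1090, 22, DC, 30, ORD), (2020, 29, NYC, 28, JFK), (2020, 29, NYC, 29, JFK), (2020, 29, NYC, 37, JFK), (2030, 31, MIA, 13, HND), (3350, 29, NYC, 28, JFK), (3350, 29, NYC, 29, JFK), (3350, 29, NYC, 37, JFK), (600, 31, SF, 13, HND), (6650, 29, CHI, 28, JFK), (6650, 29, CHI, 29, JFK), (6650, 29, CHI, 37, JFK), (8390, 29, SEA, 28, JFK), (8390, 29, SEA, 29, JFK), (8390, 29, SEA, 37, JFK), (8470, 29, BOS, 28, JFK), (8470, 29, BOS, 29, JFK), (8470, 29, BOS, 37, JFK)}.
σ[dst ≠ ORD]: keep tuples satisfying dst ≠ ORD → {(2020, 29, NYC, 28, JFK), (2020, 29, NYC, 29, JFK), (2020, 29, NYC, 37, JFK), (2030, 31, MIA, 13, HND), (3350, 29, NYC, 28, JFK), (3350, 29, NYC, 29, JFK), (3350, 29, NYC, 37, JFK), (600, 31, SF, 13, HND), (6650, 29, CHI, 28, JFK), (6650, 29, CHI, 29, JFK), (6650, 29, CHI, 37, JFK), (8390, 29, SEA, 28, JFK), (8390, 29, SEA, 29, JFK), (8390, 29, SEA, 37, JFK), (8470, 29, BOS, 28, JFK), (8470, 29, BOS, 29, JFK), (8470, 29, BOS, 37, JFK)}
π_{pid, dist} gives {(13, 2030), (13, 600), (28, 2020), (28, 3350), (28, 6650), (28, 8390), (28, 8470), (29, 2020), (29, 3350), (29, 6650), (29, 8390), (29, 8470), (37, 2020), (37, 3350), (37, 6650), (37, 8390), (37, 8470)}.
σ[pid = 28]: keep tuples satisfying pid = 28 → {(28, 2020), (28, 3350), (28, 6650), (28, 8390), (28, 8470)}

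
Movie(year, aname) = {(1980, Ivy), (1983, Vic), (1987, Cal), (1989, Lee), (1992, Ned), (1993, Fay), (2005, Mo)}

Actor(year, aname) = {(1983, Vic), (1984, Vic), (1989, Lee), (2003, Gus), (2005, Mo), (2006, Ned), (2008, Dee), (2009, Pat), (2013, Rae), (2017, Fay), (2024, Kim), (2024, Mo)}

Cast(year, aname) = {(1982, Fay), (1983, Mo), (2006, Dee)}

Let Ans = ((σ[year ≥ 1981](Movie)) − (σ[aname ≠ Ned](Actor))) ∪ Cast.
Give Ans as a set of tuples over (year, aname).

{(1982, Fay), (1983, Mo), (1987, Cal), (1992, Ned), (1993, Fay), (2006, Dee)}

Apply σ_{year ≥ 1981}; surviving tuples: {(1983, Vic), (1987, Cal), (1989, Lee), (1992, Ned), (1993, Fay), (2005, Mo)}
Apply σ_{aname ≠ Ned}; surviving tuples: {(1983, Vic), (1984, Vic), (1989, Lee), (2003, Gus), (2005, Mo), (2008, Dee), (2009, Pat), (2013, Rae), (2017, Fay), (2024, Kim), (2024, Mo)}
Set difference of the two operands is {(1987, Cal), (1992, Ned), (1993, Fay)}.
Set union of the two operands is {(1982, Fay), (1983, Mo), (1987, Cal), (1992, Ned), (1993, Fay), (2006, Dee)}.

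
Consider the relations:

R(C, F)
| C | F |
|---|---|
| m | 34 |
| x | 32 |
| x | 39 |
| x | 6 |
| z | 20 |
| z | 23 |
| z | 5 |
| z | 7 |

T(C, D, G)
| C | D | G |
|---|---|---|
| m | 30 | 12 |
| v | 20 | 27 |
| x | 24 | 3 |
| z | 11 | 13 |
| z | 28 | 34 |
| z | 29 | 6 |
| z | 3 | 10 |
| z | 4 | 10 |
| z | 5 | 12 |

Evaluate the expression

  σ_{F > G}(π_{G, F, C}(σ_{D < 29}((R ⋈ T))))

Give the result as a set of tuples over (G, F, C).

R ⋈ T (natural join on C): {(m, 34, 30, 12), (x, 32, 24, 3), (x, 39, 24, 3), (x, 6, 24, 3), (z, 20, 11, 13), (z, 20, 28, 34), (z, 20, 29, 6), (z, 20, 3, 10), (z, 20, 4, 10), (z, 20, 5, 12), (z, 23, 11, 13), (z, 23, 28, 34), (z, 23, 29, 6), (z, 23, 3, 10), (z, 23, 4, 10), (z, 23, 5, 12), (z, 5, 11, 13), (z, 5, 28, 34), (z, 5, 29, 6), (z, 5, 3, 10), (z, 5, 4, 10), (z, 5, 5, 12), (z, 7, 11, 13), (z, 7, 28, 34), (z, 7, 29, 6), (z, 7, 3, 10), (z, 7, 4, 10), (z, 7, 5, 12)}
σ[D < 29]: keep tuples satisfying D < 29 → {(x, 32, 24, 3), (x, 39, 24, 3), (x, 6, 24, 3), (z, 20, 11, 13), (z, 20, 28, 34), (z, 20, 3, 10), (z, 20, 4, 10), (z, 20, 5, 12), (z, 23, 11, 13), (z, 23, 28, 34), (z, 23, 3, 10), (z, 23, 4, 10), (z, 23, 5, 12), (z, 5, 11, 13), (z, 5, 28, 34), (z, 5, 3, 10), (z, 5, 4, 10), (z, 5, 5, 12), (z, 7, 11, 13), (z, 7, 28, 34), (z, 7, 3, 10), (z, 7, 4, 10), (z, 7, 5, 12)}
Projecting to G, F, C (4 duplicate(s) eliminated): {(10, 20, z), (10, 23, z), (10, 5, z), (10, 7, z), (12, 20, z), (12, 23, z), (12, 5, z), (12, 7, z), (13, 20, z), (13, 23, z), (13, 5, z), (13, 7, z), (3, 32, x), (3, 39, x), (3, 6, x), (34, 20, z), (34, 23, z), (34, 5, z), (34, 7, z)}
σ[F > G]: keep tuples satisfying F > G → {(10, 20, z), (10, 23, z), (12, 20, z), (12, 23, z), (13, 20, z), (13, 23, z), (3, 32, x), (3, 39, x), (3, 6, x)}

{(10, 20, z), (10, 23, z), (12, 20, z), (12, 23, z), (13, 20, z), (13, 23, z), (3, 32, x), (3, 39, x), (3, 6, x)}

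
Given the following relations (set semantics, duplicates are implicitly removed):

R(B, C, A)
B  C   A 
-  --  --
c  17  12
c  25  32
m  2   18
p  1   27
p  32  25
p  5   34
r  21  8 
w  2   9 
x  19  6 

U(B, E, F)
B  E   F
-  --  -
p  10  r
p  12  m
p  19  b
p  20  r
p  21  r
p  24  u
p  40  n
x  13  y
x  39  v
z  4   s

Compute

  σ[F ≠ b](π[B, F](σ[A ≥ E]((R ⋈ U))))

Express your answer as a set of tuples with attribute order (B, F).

Joining R and U on B yields {(p, 1, 27, 10, r), (p, 1, 27, 12, m), (p, 1, 27, 19, b), (p, 1, 27, 20, r), (p, 1, 27, 21, r), (p, 1, 27, 24, u), (p, 1, 27, 40, n), (p, 32, 25, 10, r), (p, 32, 25, 12, m), (p, 32, 25, 19, b), (p, 32, 25, 20, r), (p, 32, 25, 21, r), (p, 32, 25, 24, u), (p, 32, 25, 40, n), (p, 5, 34, 10, r), (p, 5, 34, 12, m), (p, 5, 34, 19, b), (p, 5, 34, 20, r), (p, 5, 34, 21, r), (p, 5, 34, 24, u), (p, 5, 34, 40, n), (x, 19, 6, 13, y), (x, 19, 6, 39, v)}.
Filtering on A ≥ E leaves {(p, 1, 27, 10, r), (p, 1, 27, 12, m), (p, 1, 27, 19, b), (p, 1, 27, 20, r), (p, 1, 27, 21, r), (p, 1, 27, 24, u), (p, 32, 25, 10, r), (p, 32, 25, 12, m), (p, 32, 25, 19, b), (p, 32, 25, 20, r), (p, 32, 25, 21, r), (p, 32, 25, 24, u), (p, 5, 34, 10, r), (p, 5, 34, 12, m), (p, 5, 34, 19, b), (p, 5, 34, 20, r), (p, 5, 34, 21, r), (p, 5, 34, 24, u)}.
π[B, F]: project onto (B, F) (14 duplicate(s) eliminated) → {(p, b), (p, m), (p, r), (p, u)}
Filtering on F ≠ b leaves {(p, m), (p, r), (p, u)}.

{(p, m), (p, r), (p, u)}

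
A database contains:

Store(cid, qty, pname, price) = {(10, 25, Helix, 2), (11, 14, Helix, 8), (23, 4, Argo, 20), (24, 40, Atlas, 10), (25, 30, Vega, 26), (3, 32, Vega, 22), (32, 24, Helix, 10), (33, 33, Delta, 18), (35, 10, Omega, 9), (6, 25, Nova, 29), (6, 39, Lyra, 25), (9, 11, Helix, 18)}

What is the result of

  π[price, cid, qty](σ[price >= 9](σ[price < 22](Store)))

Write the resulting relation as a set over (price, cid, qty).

{(10, 24, 40), (10, 32, 24), (18, 33, 33), (18, 9, 11), (20, 23, 4), (9, 35, 10)}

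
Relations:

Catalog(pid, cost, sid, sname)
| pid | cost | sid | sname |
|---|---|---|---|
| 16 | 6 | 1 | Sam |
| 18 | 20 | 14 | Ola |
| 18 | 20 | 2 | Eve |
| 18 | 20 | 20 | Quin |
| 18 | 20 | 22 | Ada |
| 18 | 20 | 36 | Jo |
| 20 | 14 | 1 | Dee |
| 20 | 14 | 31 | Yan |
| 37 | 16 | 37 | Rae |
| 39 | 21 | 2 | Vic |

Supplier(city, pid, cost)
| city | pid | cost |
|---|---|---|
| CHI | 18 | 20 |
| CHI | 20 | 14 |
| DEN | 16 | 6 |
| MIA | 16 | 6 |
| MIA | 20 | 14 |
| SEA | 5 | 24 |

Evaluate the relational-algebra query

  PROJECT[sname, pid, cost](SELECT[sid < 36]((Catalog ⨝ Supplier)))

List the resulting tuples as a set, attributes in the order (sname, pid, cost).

{(Ada, 18, 20), (Dee, 20, 14), (Eve, 18, 20), (Ola, 18, 20), (Quin, 18, 20), (Sam, 16, 6), (Yan, 20, 14)}

Natural join on pid, cost: {(16, 6, 1, Sam, DEN), (16, 6, 1, Sam, MIA), (18, 20, 14, Ola, CHI), (18, 20, 2, Eve, CHI), (18, 20, 20, Quin, CHI), (18, 20, 22, Ada, CHI), (18, 20, 36, Jo, CHI), (20, 14, 1, Dee, CHI), (20, 14, 1, Dee, MIA), (20, 14, 31, Yan, CHI), (20, 14, 31, Yan, MIA)}
σ[sid < 36]: keep tuples satisfying sid < 36 → {(16, 6, 1, Sam, DEN), (16, 6, 1, Sam, MIA), (18, 20, 14, Ola, CHI), (18, 20, 2, Eve, CHI), (18, 20, 20, Quin, CHI), (18, 20, 22, Ada, CHI), (20, 14, 1, Dee, CHI), (20, 14, 1, Dee, MIA), (20, 14, 31, Yan, CHI), (20, 14, 31, Yan, MIA)}
Projecting to sname, pid, cost (3 duplicate(s) eliminated): {(Ada, 18, 20), (Dee, 20, 14), (Eve, 18, 20), (Ola, 18, 20), (Quin, 18, 20), (Sam, 16, 6), (Yan, 20, 14)}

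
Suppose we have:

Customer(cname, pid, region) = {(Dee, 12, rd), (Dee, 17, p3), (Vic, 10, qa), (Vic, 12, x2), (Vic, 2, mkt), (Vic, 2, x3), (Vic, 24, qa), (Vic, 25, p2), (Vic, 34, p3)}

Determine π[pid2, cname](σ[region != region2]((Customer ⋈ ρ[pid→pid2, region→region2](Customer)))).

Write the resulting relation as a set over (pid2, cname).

ρ[pid→pid2, region→region2]: schema becomes (cname, pid2, region2); tuples unchanged.
Customer ⋈ ρ[pid→pid2, region→region2](Customer) (natural join on cname): {(Dee, 12, rd, 12, rd), (Dee, 12, rd, 17, p3), (Dee, 17, p3, 12, rd), (Dee, 17, p3, 17, p3), (Vic, 10, qa, 10, qa), (Vic, 10, qa, 12, x2), (Vic, 10, qa, 2, mkt), (Vic, 10, qa, 2, x3), (Vic, 10, qa, 24, qa), (Vic, 10, qa, 25, p2), (Vic, 10, qa, 34, p3), (Vic, 12, x2, 10, qa), (Vic, 12, x2, 12, x2), (Vic, 12, x2, 2, mkt), (Vic, 12, x2, 2, x3), (Vic, 12, x2, 24, qa), (Vic, 12, x2, 25, p2), (Vic, 12, x2, 34, p3), (Vic, 2, mkt, 10, qa), (Vic, 2, mkt, 12, x2), (Vic, 2, mkt, 2, mkt), (Vic, 2, mkt, 2, x3), (Vic, 2, mkt, 24, qa), (Vic, 2, mkt, 25, p2), (Vic, 2, mkt, 34, p3), (Vic, 2, x3, 10, qa), (Vic, 2, x3, 12, x2), (Vic, 2, x3, 2, mkt), (Vic, 2, x3, 2, x3), (Vic, 2, x3, 24, qa), (Vic, 2, x3, 25, p2), (Vic, 2, x3, 34, p3), (Vic, 24, qa, 10, qa), (Vic, 24, qa, 12, x2), (Vic, 24, qa, 2, mkt), (Vic, 24, qa, 2, x3), (Vic, 24, qa, 24, qa), (Vic, 24, qa, 25, p2), (Vic, 24, qa, 34, p3), (Vic, 25, p2, 10, qa), (Vic, 25, p2, 12, x2), (Vic, 25, p2, 2, mkt), (Vic, 25, p2, 2, x3), (Vic, 25, p2, 24, qa), (Vic, 25, p2, 25, p2), (Vic, 25, p2, 34, p3), (Vic, 34, p3, 10, qa), (Vic, 34, p3, 12, x2), (Vic, 34, p3, 2, mkt), (Vic, 34, p3, 2, x3), (Vic, 34, p3, 24, qa), (Vic, 34, p3, 25, p2), (Vic, 34, p3, 34, p3)}
Selection region != region2: {(Dee, 12, rd, 17, p3), (Dee, 17, p3, 12, rd), (Vic, 10, qa, 12, x2), (Vic, 10, qa, 2, mkt), (Vic, 10, qa, 2, x3), (Vic, 10, qa, 25, p2), (Vic, 10, qa, 34, p3), (Vic, 12, x2, 10, qa), (Vic, 12, x2, 2, mkt), (Vic, 12, x2, 2, x3), (Vic, 12, x2, 24, qa), (Vic, 12, x2, 25, p2), (Vic, 12, x2, 34, p3), (Vic, 2, mkt, 10, qa), (Vic, 2, mkt, 12, x2), (Vic, 2, mkt, 2, x3), (Vic, 2, mkt, 24, qa), (Vic, 2, mkt, 25, p2), (Vic, 2, mkt, 34, p3), (Vic, 2, x3, 10, qa), (Vic, 2, x3, 12, x2), (Vic, 2, x3, 2, mkt), (Vic, 2, x3, 24, qa), (Vic, 2, x3, 25, p2), (Vic, 2, x3, 34, p3), (Vic, 24, qa, 12, x2), (Vic, 24, qa, 2, mkt), (Vic, 24, qa, 2, x3), (Vic, 24, qa, 25, p2), (Vic, 24, qa, 34, p3), (Vic, 25, p2, 10, qa), (Vic, 25, p2, 12, x2), (Vic, 25, p2, 2, mkt), (Vic, 25, p2, 2, x3), (Vic, 25, p2, 24, qa), (Vic, 25, p2, 34, p3), (Vic, 34, p3, 10, qa), (Vic, 34, p3, 12, x2), (Vic, 34, p3, 2, mkt), (Vic, 34, p3, 2, x3), (Vic, 34, p3, 24, qa), (Vic, 34, p3, 25, p2)}
π[pid2, cname]: project onto (pid2, cname) (34 duplicate(s) eliminated) → {(10, Vic), (12, Dee), (12, Vic), (17, Dee), (2, Vic), (24, Vic), (25, Vic), (34, Vic)}

{(10, Vic), (12, Dee), (12, Vic), (17, Dee), (2, Vic), (24, Vic), (25, Vic), (34, Vic)}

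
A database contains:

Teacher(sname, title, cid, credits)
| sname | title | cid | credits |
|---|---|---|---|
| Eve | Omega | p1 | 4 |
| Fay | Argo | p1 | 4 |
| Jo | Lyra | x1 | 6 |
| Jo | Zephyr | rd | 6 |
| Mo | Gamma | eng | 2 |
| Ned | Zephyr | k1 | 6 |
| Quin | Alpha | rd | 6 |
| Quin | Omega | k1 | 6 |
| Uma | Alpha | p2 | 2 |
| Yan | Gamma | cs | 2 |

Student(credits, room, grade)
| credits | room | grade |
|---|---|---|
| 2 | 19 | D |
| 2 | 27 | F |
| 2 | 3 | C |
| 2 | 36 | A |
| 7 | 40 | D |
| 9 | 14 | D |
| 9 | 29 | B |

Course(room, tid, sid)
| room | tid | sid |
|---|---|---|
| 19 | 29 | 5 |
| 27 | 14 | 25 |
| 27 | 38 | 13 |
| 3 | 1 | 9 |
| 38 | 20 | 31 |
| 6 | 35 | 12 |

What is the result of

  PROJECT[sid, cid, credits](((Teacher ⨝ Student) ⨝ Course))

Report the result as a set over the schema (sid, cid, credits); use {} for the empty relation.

Natural join on credits: {(Mo, Gamma, eng, 2, 19, D), (Mo, Gamma, eng, 2, 27, F), (Mo, Gamma, eng, 2, 3, C), (Mo, Gamma, eng, 2, 36, A), (Uma, Alpha, p2, 2, 19, D), (Uma, Alpha, p2, 2, 27, F), (Uma, Alpha, p2, 2, 3, C), (Uma, Alpha, p2, 2, 36, A), (Yan, Gamma, cs, 2, 19, D), (Yan, Gamma, cs, 2, 27, F), (Yan, Gamma, cs, 2, 3, C), (Yan, Gamma, cs, 2, 36, A)}
Natural join on room: {(Mo, Gamma, eng, 2, 19, D, 29, 5), (Mo, Gamma, eng, 2, 27, F, 14, 25), (Mo, Gamma, eng, 2, 27, F, 38, 13), (Mo, Gamma, eng, 2, 3, C, 1, 9), (Uma, Alpha, p2, 2, 19, D, 29, 5), (Uma, Alpha, p2, 2, 27, F, 14, 25), (Uma, Alpha, p2, 2, 27, F, 38, 13), (Uma, Alpha, p2, 2, 3, C, 1, 9), (Yan, Gamma, cs, 2, 19, D, 29, 5), (Yan, Gamma, cs, 2, 27, F, 14, 25), (Yan, Gamma, cs, 2, 27, F, 38, 13), (Yan, Gamma, cs, 2, 3, C, 1, 9)}
Projecting to sid, cid, credits: {(13, cs, 2), (13, eng, 2), (13, p2, 2), (25, cs, 2), (25, eng, 2), (25, p2, 2), (5, cs, 2), (5, eng, 2), (5, p2, 2), (9, cs, 2), (9, eng, 2), (9, p2, 2)}

{(13, cs, 2), (13, eng, 2), (13, p2, 2), (25, cs, 2), (25, eng, 2), (25, p2, 2), (5, cs, 2), (5, eng, 2), (5, p2, 2), (9, cs, 2), (9, eng, 2), (9, p2, 2)}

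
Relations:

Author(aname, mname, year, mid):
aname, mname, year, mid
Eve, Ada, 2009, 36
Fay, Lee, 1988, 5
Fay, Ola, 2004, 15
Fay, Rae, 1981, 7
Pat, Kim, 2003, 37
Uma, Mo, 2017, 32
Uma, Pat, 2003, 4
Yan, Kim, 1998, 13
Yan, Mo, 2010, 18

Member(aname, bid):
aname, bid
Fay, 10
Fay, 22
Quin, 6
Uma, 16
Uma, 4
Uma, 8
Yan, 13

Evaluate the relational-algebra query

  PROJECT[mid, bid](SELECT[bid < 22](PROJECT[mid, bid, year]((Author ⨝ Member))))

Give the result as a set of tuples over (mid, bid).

{(13, 13), (15, 10), (18, 13), (32, 16), (32, 4), (32, 8), (4, 16), (4, 4), (4, 8), (5, 10), (7, 10)}

Natural join on aname: {(Fay, Lee, 1988, 5, 10), (Fay, Lee, 1988, 5, 22), (Fay, Ola, 2004, 15, 10), (Fay, Ola, 2004, 15, 22), (Fay, Rae, 1981, 7, 10), (Fay, Rae, 1981, 7, 22), (Uma, Mo, 2017, 32, 16), (Uma, Mo, 2017, 32, 4), (Uma, Mo, 2017, 32, 8), (Uma, Pat, 2003, 4, 16), (Uma, Pat, 2003, 4, 4), (Uma, Pat, 2003, 4, 8), (Yan, Kim, 1998, 13, 13), (Yan, Mo, 2010, 18, 13)}
π[mid, bid, year]: project onto (mid, bid, year) → {(13, 13, 1998), (15, 10, 2004), (15, 22, 2004), (18, 13, 2010), (32, 16, 2017), (32, 4, 2017), (32, 8, 2017), (4, 16, 2003), (4, 4, 2003), (4, 8, 2003), (5, 10, 1988), (5, 22, 1988), (7, 10, 1981), (7, 22, 1981)}
σ[bid < 22]: keep tuples satisfying bid < 22 → {(13, 13, 1998), (15, 10, 2004), (18, 13, 2010), (32, 16, 2017), (32, 4, 2017), (32, 8, 2017), (4, 16, 2003), (4, 4, 2003), (4, 8, 2003), (5, 10, 1988), (7, 10, 1981)}
π[mid, bid]: project onto (mid, bid) → {(13, 13), (15, 10), (18, 13), (32, 16), (32, 4), (32, 8), (4, 16), (4, 4), (4, 8), (5, 10), (7, 10)}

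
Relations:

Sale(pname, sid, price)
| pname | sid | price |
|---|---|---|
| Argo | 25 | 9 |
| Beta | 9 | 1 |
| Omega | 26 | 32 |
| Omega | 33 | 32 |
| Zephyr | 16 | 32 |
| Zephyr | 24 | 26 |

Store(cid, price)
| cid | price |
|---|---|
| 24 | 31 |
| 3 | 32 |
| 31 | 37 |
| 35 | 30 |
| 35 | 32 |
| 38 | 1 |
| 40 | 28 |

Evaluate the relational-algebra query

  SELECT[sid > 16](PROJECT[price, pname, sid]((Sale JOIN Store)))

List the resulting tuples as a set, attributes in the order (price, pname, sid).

{(32, Omega, 26), (32, Omega, 33)}

Natural join on price: {(Beta, 9, 1, 38), (Omega, 26, 32, 3), (Omega, 26, 32, 35), (Omega, 33, 32, 3), (Omega, 33, 32, 35), (Zephyr, 16, 32, 3), (Zephyr, 16, 32, 35)}
π_{price, pname, sid} gives {(1, Beta, 9), (32, Omega, 26), (32, Omega, 33), (32, Zephyr, 16)} (3 duplicate(s) eliminated).
Filtering on sid > 16 leaves {(32, Omega, 26), (32, Omega, 33)}.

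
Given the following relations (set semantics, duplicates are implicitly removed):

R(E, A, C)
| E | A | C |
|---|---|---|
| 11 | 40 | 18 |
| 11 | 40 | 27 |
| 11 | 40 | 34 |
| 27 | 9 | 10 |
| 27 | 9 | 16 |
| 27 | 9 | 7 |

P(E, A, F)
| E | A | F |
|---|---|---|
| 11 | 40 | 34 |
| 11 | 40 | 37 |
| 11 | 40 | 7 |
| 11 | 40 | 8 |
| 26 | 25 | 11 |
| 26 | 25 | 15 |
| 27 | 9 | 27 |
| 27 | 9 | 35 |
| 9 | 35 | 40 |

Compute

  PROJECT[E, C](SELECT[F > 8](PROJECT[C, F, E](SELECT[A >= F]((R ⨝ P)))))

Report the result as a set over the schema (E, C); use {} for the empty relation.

{(11, 18), (11, 27), (11, 34)}

Joining R and P on E, A yields {(11, 40, 18, 34), (11, 40, 18, 37), (11, 40, 18, 7), (11, 40, 18, 8), (11, 40, 27, 34), (11, 40, 27, 37), (11, 40, 27, 7), (11, 40, 27, 8), (11, 40, 34, 34), (11, 40, 34, 37), (11, 40, 34, 7), (11, 40, 34, 8), (27, 9, 10, 27), (27, 9, 10, 35), (27, 9, 16, 27), (27, 9, 16, 35), (27, 9, 7, 27), (27, 9, 7, 35)}.
Apply σ_{A >= F}; surviving tuples: {(11, 40, 18, 34), (11, 40, 18, 37), (11, 40, 18, 7), (11, 40, 18, 8), (11, 40, 27, 34), (11, 40, 27, 37), (11, 40, 27, 7), (11, 40, 27, 8), (11, 40, 34, 34), (11, 40, 34, 37), (11, 40, 34, 7), (11, 40, 34, 8)}
Keep only column(s) C, F, E: {(18, 34, 11), (18, 37, 11), (18, 7, 11), (18, 8, 11), (27, 34, 11), (27, 37, 11), (27, 7, 11), (27, 8, 11), (34, 34, 11), (34, 37, 11), (34, 7, 11), (34, 8, 11)}
Apply σ_{F > 8}; surviving tuples: {(18, 34, 11), (18, 37, 11), (27, 34, 11), (27, 37, 11), (34, 34, 11), (34, 37, 11)}
Keep only column(s) E, C (3 duplicate(s) eliminated): {(11, 18), (11, 27), (11, 34)}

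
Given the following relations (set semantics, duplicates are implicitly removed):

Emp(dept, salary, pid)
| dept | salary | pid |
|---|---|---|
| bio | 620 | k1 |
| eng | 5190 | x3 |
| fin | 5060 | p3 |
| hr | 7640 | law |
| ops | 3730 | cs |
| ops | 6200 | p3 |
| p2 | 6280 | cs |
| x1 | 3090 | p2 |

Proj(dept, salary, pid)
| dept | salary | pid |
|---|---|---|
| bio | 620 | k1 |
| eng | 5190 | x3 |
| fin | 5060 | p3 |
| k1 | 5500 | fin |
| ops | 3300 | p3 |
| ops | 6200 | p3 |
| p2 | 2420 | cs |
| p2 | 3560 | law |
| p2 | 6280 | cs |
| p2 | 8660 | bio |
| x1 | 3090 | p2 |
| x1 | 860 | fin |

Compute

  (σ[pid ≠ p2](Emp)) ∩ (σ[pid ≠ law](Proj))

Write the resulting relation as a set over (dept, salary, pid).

{(bio, 620, k1), (eng, 5190, x3), (fin, 5060, p3), (ops, 6200, p3), (p2, 6280, cs)}

Filtering on pid ≠ p2 leaves {(bio, 620, k1), (eng, 5190, x3), (fin, 5060, p3), (hr, 7640, law), (ops, 3730, cs), (ops, 6200, p3), (p2, 6280, cs)}.
Filtering on pid ≠ law leaves {(bio, 620, k1), (eng, 5190, x3), (fin, 5060, p3), (k1, 5500, fin), (ops, 3300, p3), (ops, 6200, p3), (p2, 2420, cs), (p2, 6280, cs), (p2, 8660, bio), (x1, 3090, p2), (x1, 860, fin)}.
Set intersection of the two operands is {(bio, 620, k1), (eng, 5190, x3), (fin, 5060, p3), (ops, 6200, p3), (p2, 6280, cs)}.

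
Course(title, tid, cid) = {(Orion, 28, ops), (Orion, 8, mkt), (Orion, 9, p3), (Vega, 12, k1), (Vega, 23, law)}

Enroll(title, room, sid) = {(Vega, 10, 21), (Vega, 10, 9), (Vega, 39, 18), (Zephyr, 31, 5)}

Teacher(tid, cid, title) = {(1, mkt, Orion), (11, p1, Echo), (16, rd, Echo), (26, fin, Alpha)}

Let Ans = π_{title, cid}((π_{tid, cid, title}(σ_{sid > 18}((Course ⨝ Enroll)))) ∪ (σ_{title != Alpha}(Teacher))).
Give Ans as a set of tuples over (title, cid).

{(Echo, p1), (Echo, rd), (Orion, mkt), (Vega, k1), (Vega, law)}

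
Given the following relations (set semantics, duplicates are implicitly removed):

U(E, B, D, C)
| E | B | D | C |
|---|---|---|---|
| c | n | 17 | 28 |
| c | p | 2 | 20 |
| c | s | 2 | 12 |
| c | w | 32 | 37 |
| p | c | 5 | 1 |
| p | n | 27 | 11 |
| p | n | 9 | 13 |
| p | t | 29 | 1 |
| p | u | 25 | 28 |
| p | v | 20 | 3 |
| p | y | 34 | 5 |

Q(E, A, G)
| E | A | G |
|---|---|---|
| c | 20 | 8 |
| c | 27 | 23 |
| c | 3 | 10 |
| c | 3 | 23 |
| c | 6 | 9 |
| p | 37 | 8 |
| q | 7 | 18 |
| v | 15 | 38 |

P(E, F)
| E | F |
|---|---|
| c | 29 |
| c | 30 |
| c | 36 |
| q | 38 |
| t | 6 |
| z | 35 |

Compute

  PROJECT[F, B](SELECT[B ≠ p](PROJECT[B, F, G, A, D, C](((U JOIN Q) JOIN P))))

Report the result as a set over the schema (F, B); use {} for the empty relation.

{(29, n), (29, s), (29, w), (30, n), (30, s), (30, w), (36, n), (36, s), (36, w)}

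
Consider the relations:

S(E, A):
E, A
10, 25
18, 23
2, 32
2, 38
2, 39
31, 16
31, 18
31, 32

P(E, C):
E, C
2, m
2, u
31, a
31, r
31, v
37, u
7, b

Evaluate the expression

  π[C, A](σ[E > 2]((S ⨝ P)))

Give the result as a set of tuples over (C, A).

Natural join on E: {(2, 32, m), (2, 32, u), (2, 38, m), (2, 38, u), (2, 39, m), (2, 39, u), (31, 16, a), (31, 16, r), (31, 16, v), (31, 18, a), (31, 18, r), (31, 18, v), (31, 32, a), (31, 32, r), (31, 32, v)}
σ[E > 2]: keep tuples satisfying E > 2 → {(31, 16, a), (31, 16, r), (31, 16, v), (31, 18, a), (31, 18, r), (31, 18, v), (31, 32, a), (31, 32, r), (31, 32, v)}
π_{C, A} gives {(a, 16), (a, 18), (a, 32), (r, 16), (r, 18), (r, 32), (v, 16), (v, 18), (v, 32)}.

{(a, 16), (a, 18), (a, 32), (r, 16), (r, 18), (r, 32), (v, 16), (v, 18), (v, 32)}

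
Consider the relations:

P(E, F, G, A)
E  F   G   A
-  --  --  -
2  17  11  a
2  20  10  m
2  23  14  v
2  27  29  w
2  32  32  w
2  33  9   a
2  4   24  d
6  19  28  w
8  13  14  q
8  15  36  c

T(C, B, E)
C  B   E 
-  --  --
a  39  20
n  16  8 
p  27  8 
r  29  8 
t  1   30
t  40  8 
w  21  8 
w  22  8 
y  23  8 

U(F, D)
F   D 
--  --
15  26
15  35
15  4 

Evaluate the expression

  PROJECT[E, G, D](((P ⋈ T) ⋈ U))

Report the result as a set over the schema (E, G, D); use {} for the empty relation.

P ⋈ T (natural join on E): {(8, 13, 14, q, n, 16), (8, 13, 14, q, p, 27), (8, 13, 14, q, r, 29), (8, 13, 14, q, t, 40), (8, 13, 14, q, w, 21), (8, 13, 14, q, w, 22), (8, 13, 14, q, y, 23), (8, 15, 36, c, n, 16), (8, 15, 36, c, p, 27), (8, 15, 36, c, r, 29), (8, 15, 36, c, t, 40), (8, 15, 36, c, w, 21), (8, 15, 36, c, w, 22), (8, 15, 36, c, y, 23)}
(P ⋈ T) ⋈ U (natural join on F): {(8, 15, 36, c, n, 16, 26), (8, 15, 36, c, n, 16, 35), (8, 15, 36, c, n, 16, 4), (8, 15, 36, c, p, 27, 26), (8, 15, 36, c, p, 27, 35), (8, 15, 36, c, p, 27, 4), (8, 15, 36, c, r, 29, 26), (8, 15, 36, c, r, 29, 35), (8, 15, 36, c, r, 29, 4), (8, 15, 36, c, t, 40, 26), (8, 15, 36, c, t, 40, 35), (8, 15, 36, c, t, 40, 4), (8, 15, 36, c, w, 21, 26), (8, 15, 36, c, w, 21, 35), (8, 15, 36, c, w, 21, 4), (8, 15, 36, c, w, 22, 26), (8, 15, 36, c, w, 22, 35), (8, 15, 36, c, w, 22, 4), (8, 15, 36, c, y, 23, 26), (8, 15, 36, c, y, 23, 35), (8, 15, 36, c, y, 23, 4)}
Keep only column(s) E, G, D (18 duplicate(s) eliminated): {(8, 36, 26), (8, 36, 35), (8, 36, 4)}

{(8, 36, 26), (8, 36, 35), (8, 36, 4)}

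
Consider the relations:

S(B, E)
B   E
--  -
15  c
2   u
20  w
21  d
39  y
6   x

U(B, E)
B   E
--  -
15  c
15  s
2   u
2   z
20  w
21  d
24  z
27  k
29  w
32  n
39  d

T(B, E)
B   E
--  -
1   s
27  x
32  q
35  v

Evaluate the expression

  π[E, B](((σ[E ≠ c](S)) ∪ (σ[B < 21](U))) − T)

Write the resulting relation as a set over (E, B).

Apply σ_{E ≠ c}; surviving tuples: {(2, u), (20, w), (21, d), (39, y), (6, x)}
Apply σ_{B < 21}; surviving tuples: {(15, c), (15, s), (2, u), (2, z), (20, w)}
Set union of the two operands is {(15, c), (15, s), (2, u), (2, z), (20, w), (21, d), (39, y), (6, x)}.
Set difference of the two operands is {(15, c), (15, s), (2, u), (2, z), (20, w), (21, d), (39, y), (6, x)}.
π[E, B]: project onto (E, B) → {(c, 15), (d, 21), (s, 15), (u, 2), (w, 20), (x, 6), (y, 39), (z, 2)}

{(c, 15), (d, 21), (s, 15), (u, 2), (w, 20), (x, 6), (y, 39), (z, 2)}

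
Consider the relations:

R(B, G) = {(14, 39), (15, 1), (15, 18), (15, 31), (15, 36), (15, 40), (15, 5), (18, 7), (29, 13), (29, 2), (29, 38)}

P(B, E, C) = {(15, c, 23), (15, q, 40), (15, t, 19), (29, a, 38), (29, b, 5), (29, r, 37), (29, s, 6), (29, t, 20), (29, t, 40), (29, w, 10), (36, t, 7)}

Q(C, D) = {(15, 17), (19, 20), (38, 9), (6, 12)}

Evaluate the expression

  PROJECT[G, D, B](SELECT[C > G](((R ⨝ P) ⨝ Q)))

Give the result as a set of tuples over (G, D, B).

Natural join on B: {(15, 1, c, 23), (15, 1, q, 40), (15, 1, t, 19), (15, 18, c, 23), (15, 18, q, 40), (15, 18, t, 19), (15, 31, c, 23), (15, 31, q, 40), (15, 31, t, 19), (15, 36, c, 23), (15, 36, q, 40), (15, 36, t, 19), (15, 40, c, 23), (15, 40, q, 40), (15, 40, t, 19), (15, 5, c, 23), (15, 5, q, 40), (15, 5, t, 19), (29, 13, a, 38), (29, 13, b, 5), (29, 13, r, 37), (29, 13, s, 6), (29, 13, t, 20), (29, 13, t, 40), (29, 13, w, 10), (29, 2, a, 38), (29, 2, b, 5), (29, 2, r, 37), (29, 2, s, 6), (29, 2, t, 20), (29, 2, t, 40), (29, 2, w, 10), (29, 38, a, 38), (29, 38, b, 5), (29, 38, r, 37), (29, 38, s, 6), (29, 38, t, 20), (29, 38, t, 40), (29, 38, w, 10)}
Natural join on C: {(15, 1, t, 19, 20), (15, 18, t, 19, 20), (15, 31, t, 19, 20), (15, 36, t, 19, 20), (15, 40, t, 19, 20), (15, 5, t, 19, 20), (29, 13, a, 38, 9), (29, 13, s, 6, 12), (29, 2, a, 38, 9), (29, 2, s, 6, 12), (29, 38, a, 38, 9), (29, 38, s, 6, 12)}
Apply σ_{C > G}; surviving tuples: {(15, 1, t, 19, 20), (15, 18, t, 19, 20), (15, 5, t, 19, 20), (29, 13, a, 38, 9), (29, 2, a, 38, 9), (29, 2, s, 6, 12)}
π_{G, D, B} gives {(1, 20, 15), (13, 9, 29), (18, 20, 15), (2, 12, 29), (2, 9, 29), (5, 20, 15)}.

{(1, 20, 15), (13, 9, 29), (18, 20, 15), (2, 12, 29), (2, 9, 29), (5, 20, 15)}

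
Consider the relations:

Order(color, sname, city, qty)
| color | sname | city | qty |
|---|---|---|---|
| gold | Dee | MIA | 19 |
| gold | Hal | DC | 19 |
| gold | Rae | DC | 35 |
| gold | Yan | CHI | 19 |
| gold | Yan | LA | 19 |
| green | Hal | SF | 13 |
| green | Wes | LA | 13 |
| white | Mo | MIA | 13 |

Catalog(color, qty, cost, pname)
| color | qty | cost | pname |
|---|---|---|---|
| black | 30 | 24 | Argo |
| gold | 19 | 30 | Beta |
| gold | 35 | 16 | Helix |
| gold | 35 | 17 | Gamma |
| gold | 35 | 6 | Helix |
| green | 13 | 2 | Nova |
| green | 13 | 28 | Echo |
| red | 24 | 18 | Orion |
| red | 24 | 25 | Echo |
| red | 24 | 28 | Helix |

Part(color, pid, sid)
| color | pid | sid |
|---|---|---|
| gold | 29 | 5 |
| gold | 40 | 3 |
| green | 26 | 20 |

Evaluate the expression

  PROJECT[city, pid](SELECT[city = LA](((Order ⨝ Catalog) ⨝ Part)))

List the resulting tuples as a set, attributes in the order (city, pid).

{(LA, 26), (LA, 29), (LA, 40)}

Order ⋈ Catalog (natural join on color, qty): {(gold, Dee, MIA, 19, 30, Beta), (gold, Hal, DC, 19, 30, Beta), (gold, Rae, DC, 35, 16, Helix), (gold, Rae, DC, 35, 17, Gamma), (gold, Rae, DC, 35, 6, Helix), (gold, Yan, CHI, 19, 30, Beta), (gold, Yan, LA, 19, 30, Beta), (green, Hal, SF, 13, 2, Nova), (green, Hal, SF, 13, 28, Echo), (green, Wes, LA, 13, 2, Nova), (green, Wes, LA, 13, 28, Echo)}
(Order ⨝ Catalog) ⋈ Part (natural join on color): {(gold, Dee, MIA, 19, 30, Beta, 29, 5), (gold, Dee, MIA, 19, 30, Beta, 40, 3), (gold, Hal, DC, 19, 30, Beta, 29, 5), (gold, Hal, DC, 19, 30, Beta, 40, 3), (gold, Rae, DC, 35, 16, Helix, 29, 5), (gold, Rae, DC, 35, 16, Helix, 40, 3), (gold, Rae, DC, 35, 17, Gamma, 29, 5), (gold, Rae, DC, 35, 17, Gamma, 40, 3), (gold, Rae, DC, 35, 6, Helix, 29, 5), (gold, Rae, DC, 35, 6, Helix, 40, 3), (gold, Yan, CHI, 19, 30, Beta, 29, 5), (gold, Yan, CHI, 19, 30, Beta, 40, 3), (gold, Yan, LA, 19, 30, Beta, 29, 5), (gold, Yan, LA, 19, 30, Beta, 40, 3), (green, Hal, SF, 13, 2, Nova, 26, 20), (green, Hal, SF, 13, 28, Echo, 26, 20), (green, Wes, LA, 13, 2, Nova, 26, 20), (green, Wes, LA, 13, 28, Echo, 26, 20)}
Filtering on city = LA leaves {(gold, Yan, LA, 19, 30, Beta, 29, 5), (gold, Yan, LA, 19, 30, Beta, 40, 3), (green, Wes, LA, 13, 2, Nova, 26, 20), (green, Wes, LA, 13, 28, Echo, 26, 20)}.
π[city, pid]: project onto (city, pid) (1 duplicate(s) eliminated) → {(LA, 26), (LA, 29), (LA, 40)}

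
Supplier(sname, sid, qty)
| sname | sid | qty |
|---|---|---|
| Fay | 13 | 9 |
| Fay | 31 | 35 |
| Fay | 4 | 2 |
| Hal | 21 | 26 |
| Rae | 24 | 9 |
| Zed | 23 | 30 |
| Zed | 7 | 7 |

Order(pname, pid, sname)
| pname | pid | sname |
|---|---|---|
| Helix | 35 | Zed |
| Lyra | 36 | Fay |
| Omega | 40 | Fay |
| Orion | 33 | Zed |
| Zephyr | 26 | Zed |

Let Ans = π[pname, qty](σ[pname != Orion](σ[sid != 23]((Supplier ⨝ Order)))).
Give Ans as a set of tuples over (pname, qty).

{(Helix, 7), (Lyra, 2), (Lyra, 35), (Lyra, 9), (Omega, 2), (Omega, 35), (Omega, 9), (Zephyr, 7)}

Supplier ⋈ Order (natural join on sname): {(Fay, 13, 9, Lyra, 36), (Fay, 13, 9, Omega, 40), (Fay, 31, 35, Lyra, 36), (Fay, 31, 35, Omega, 40), (Fay, 4, 2, Lyra, 36), (Fay, 4, 2, Omega, 40), (Zed, 23, 30, Helix, 35), (Zed, 23, 30, Orion, 33), (Zed, 23, 30, Zephyr, 26), (Zed, 7, 7, Helix, 35), (Zed, 7, 7, Orion, 33), (Zed, 7, 7, Zephyr, 26)}
σ[sid != 23]: keep tuples satisfying sid != 23 → {(Fay, 13, 9, Lyra, 36), (Fay, 13, 9, Omega, 40), (Fay, 31, 35, Lyra, 36), (Fay, 31, 35, Omega, 40), (Fay, 4, 2, Lyra, 36), (Fay, 4, 2, Omega, 40), (Zed, 7, 7, Helix, 35), (Zed, 7, 7, Orion, 33), (Zed, 7, 7, Zephyr, 26)}
σ[pname != Orion]: keep tuples satisfying pname != Orion → {(Fay, 13, 9, Lyra, 36), (Fay, 13, 9, Omega, 40), (Fay, 31, 35, Lyra, 36), (Fay, 31, 35, Omega, 40), (Fay, 4, 2, Lyra, 36), (Fay, 4, 2, Omega, 40), (Zed, 7, 7, Helix, 35), (Zed, 7, 7, Zephyr, 26)}
π_{pname, qty} gives {(Helix, 7), (Lyra, 2), (Lyra, 35), (Lyra, 9), (Omega, 2), (Omega, 35), (Omega, 9), (Zephyr, 7)}.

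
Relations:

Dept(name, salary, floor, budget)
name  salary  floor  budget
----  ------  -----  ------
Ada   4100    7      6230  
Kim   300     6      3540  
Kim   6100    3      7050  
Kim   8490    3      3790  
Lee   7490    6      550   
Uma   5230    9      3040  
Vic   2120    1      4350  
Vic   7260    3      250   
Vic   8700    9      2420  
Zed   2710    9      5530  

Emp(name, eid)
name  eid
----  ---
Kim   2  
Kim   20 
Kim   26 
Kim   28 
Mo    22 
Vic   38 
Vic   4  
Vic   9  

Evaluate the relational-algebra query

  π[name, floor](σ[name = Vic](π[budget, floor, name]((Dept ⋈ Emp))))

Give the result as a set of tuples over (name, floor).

{(Vic, 1), (Vic, 3), (Vic, 9)}

Dept ⋈ Emp (natural join on name): {(Kim, 300, 6, 3540, 2), (Kim, 300, 6, 3540, 20), (Kim, 300, 6, 3540, 26), (Kim, 300, 6, 3540, 28), (Kim, 6100, 3, 7050, 2), (Kim, 6100, 3, 7050, 20), (Kim, 6100, 3, 7050, 26), (Kim, 6100, 3, 7050, 28), (Kim, 8490, 3, 3790, 2), (Kim, 8490, 3, 3790, 20), (Kim, 8490, 3, 3790, 26), (Kim, 8490, 3, 3790, 28), (Vic, 2120, 1, 4350, 38), (Vic, 2120, 1, 4350, 4), (Vic, 2120, 1, 4350, 9), (Vic, 7260, 3, 250, 38), (Vic, 7260, 3, 250, 4), (Vic, 7260, 3, 250, 9), (Vic, 8700, 9, 2420, 38), (Vic, 8700, 9, 2420, 4), (Vic, 8700, 9, 2420, 9)}
Keep only column(s) budget, floor, name (15 duplicate(s) eliminated): {(2420, 9, Vic), (250, 3, Vic), (3540, 6, Kim), (3790, 3, Kim), (4350, 1, Vic), (7050, 3, Kim)}
Selection name = Vic: {(2420, 9, Vic), (250, 3, Vic), (4350, 1, Vic)}
Keep only column(s) name, floor: {(Vic, 1), (Vic, 3), (Vic, 9)}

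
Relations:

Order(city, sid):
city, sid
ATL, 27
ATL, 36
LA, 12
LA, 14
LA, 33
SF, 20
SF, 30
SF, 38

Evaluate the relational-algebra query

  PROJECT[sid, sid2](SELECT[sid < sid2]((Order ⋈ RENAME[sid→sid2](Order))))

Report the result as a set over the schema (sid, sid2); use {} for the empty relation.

ρ[sid→sid2]: schema becomes (city, sid2); tuples unchanged.
Joining Order and RENAME[sid→sid2](Order) on city yields {(ATL, 27, 27), (ATL, 27, 36), (ATL, 36, 27), (ATL, 36, 36), (LA, 12, 12), (LA, 12, 14), (LA, 12, 33), (LA, 14, 12), (LA, 14, 14), (LA, 14, 33), (LA, 33, 12), (LA, 33, 14), (LA, 33, 33), (SF, 20, 20), (SF, 20, 30), (SF, 20, 38), (SF, 30, 20), (SF, 30, 30), (SF, 30, 38), (SF, 38, 20), (SF, 38, 30), (SF, 38, 38)}.
Selection sid < sid2: {(ATL, 27, 36), (LA, 12, 14), (LA, 12, 33), (LA, 14, 33), (SF, 20, 30), (SF, 20, 38), (SF, 30, 38)}
Projecting to sid, sid2: {(12, 14), (12, 33), (14, 33), (20, 30), (20, 38), (27, 36), (30, 38)}

{(12, 14), (12, 33), (14, 33), (20, 30), (20, 38), (27, 36), (30, 38)}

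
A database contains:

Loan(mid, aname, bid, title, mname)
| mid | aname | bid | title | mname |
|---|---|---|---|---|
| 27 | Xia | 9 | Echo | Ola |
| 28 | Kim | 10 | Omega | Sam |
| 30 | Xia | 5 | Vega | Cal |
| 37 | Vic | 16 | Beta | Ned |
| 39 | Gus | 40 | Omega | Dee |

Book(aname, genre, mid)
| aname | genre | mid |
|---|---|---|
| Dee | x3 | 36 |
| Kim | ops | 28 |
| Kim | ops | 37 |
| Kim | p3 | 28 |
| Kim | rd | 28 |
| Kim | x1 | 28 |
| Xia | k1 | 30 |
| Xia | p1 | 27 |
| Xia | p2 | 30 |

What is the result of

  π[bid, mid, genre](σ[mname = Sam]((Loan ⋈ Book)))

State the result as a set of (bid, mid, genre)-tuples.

Loan ⋈ Book (natural join on mid, aname): {(27, Xia, 9, Echo, Ola, p1), (28, Kim, 10, Omega, Sam, ops), (28, Kim, 10, Omega, Sam, p3), (28, Kim, 10, Omega, Sam, rd), (28, Kim, 10, Omega, Sam, x1), (30, Xia, 5, Vega, Cal, k1), (30, Xia, 5, Vega, Cal, p2)}
Apply σ_{mname = Sam}; surviving tuples: {(28, Kim, 10, Omega, Sam, ops), (28, Kim, 10, Omega, Sam, p3), (28, Kim, 10, Omega, Sam, rd), (28, Kim, 10, Omega, Sam, x1)}
π_{bid, mid, genre} gives {(10, 28, ops), (10, 28, p3), (10, 28, rd), (10, 28, x1)}.

{(10, 28, ops), (10, 28, p3), (10, 28, rd), (10, 28, x1)}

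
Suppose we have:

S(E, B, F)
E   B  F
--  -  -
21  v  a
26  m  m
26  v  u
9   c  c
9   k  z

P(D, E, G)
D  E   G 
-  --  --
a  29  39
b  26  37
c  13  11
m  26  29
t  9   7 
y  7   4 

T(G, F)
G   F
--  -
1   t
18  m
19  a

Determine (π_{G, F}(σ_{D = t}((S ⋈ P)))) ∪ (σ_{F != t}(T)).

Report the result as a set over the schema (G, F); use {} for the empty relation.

Natural join on E: {(26, m, m, b, 37), (26, m, m, m, 29), (26, v, u, b, 37), (26, v, u, m, 29), (9, c, c, t, 7), (9, k, z, t, 7)}
Filtering on D = t leaves {(9, c, c, t, 7), (9, k, z, t, 7)}.
π_{G, F} gives {(7, c), (7, z)}.
Filtering on F != t leaves {(18, m), (19, a)}.
Set union of the two operands is {(18, m), (19, a), (7, c), (7, z)}.

{(18, m), (19, a), (7, c), (7, z)}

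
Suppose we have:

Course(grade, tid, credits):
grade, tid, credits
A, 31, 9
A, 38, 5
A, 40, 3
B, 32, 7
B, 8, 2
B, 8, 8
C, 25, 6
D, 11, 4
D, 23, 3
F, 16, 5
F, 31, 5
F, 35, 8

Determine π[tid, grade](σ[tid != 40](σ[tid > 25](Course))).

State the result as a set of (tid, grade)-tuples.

Selection tid > 25: {(A, 31, 9), (A, 38, 5), (A, 40, 3), (B, 32, 7), (F, 31, 5), (F, 35, 8)}
Selection tid != 40: {(A, 31, 9), (A, 38, 5), (B, 32, 7), (F, 31, 5), (F, 35, 8)}
Keep only column(s) tid, grade: {(31, A), (31, F), (32, B), (35, F), (38, A)}

{(31, A), (31, F), (32, B), (35, F), (38, A)}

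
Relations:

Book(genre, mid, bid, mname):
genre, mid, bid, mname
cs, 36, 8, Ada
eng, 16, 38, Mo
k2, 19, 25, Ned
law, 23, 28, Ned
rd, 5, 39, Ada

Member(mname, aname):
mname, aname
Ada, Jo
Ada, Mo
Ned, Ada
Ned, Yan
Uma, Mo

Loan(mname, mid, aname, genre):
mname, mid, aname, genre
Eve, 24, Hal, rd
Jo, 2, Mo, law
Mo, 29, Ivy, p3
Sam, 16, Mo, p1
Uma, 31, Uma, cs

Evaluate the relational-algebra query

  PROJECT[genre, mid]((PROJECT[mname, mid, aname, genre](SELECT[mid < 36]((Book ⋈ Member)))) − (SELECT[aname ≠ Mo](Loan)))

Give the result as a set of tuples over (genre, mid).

{(k2, 19), (law, 23), (rd, 5)}

Natural join on mname: {(cs, 36, 8, Ada, Jo), (cs, 36, 8, Ada, Mo), (k2, 19, 25, Ned, Ada), (k2, 19, 25, Ned, Yan), (law, 23, 28, Ned, Ada), (law, 23, 28, Ned, Yan), (rd, 5, 39, Ada, Jo), (rd, 5, 39, Ada, Mo)}
Apply σ_{mid < 36}; surviving tuples: {(k2, 19, 25, Ned, Ada), (k2, 19, 25, Ned, Yan), (law, 23, 28, Ned, Ada), (law, 23, 28, Ned, Yan), (rd, 5, 39, Ada, Jo), (rd, 5, 39, Ada, Mo)}
Projecting to mname, mid, aname, genre: {(Ada, 5, Jo, rd), (Ada, 5, Mo, rd), (Ned, 19, Ada, k2), (Ned, 19, Yan, k2), (Ned, 23, Ada, law), (Ned, 23, Yan, law)}
Apply σ_{aname ≠ Mo}; surviving tuples: {(Eve, 24, Hal, rd), (Mo, 29, Ivy, p3), (Uma, 31, Uma, cs)}
Difference: {(Ada, 5, Jo, rd), (Ada, 5, Mo, rd), (Ned, 19, Ada, k2), (Ned, 19, Yan, k2), (Ned, 23, Ada, law), (Ned, 23, Yan, law)} with {(Eve, 24, Hal, rd), (Mo, 29, Ivy, p3), (Uma, 31, Uma, cs)} → {(Ada, 5, Jo, rd), (Ada, 5, Mo, rd), (Ned, 19, Ada, k2), (Ned, 19, Yan, k2), (Ned, 23, Ada, law), (Ned, 23, Yan, law)}
Projecting to genre, mid (3 duplicate(s) eliminated): {(k2, 19), (law, 23), (rd, 5)}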